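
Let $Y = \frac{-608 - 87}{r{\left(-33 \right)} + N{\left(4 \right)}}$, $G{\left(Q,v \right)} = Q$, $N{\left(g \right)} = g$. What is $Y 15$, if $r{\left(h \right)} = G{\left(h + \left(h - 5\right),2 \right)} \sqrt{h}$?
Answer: $- \frac{41700}{166369} - \frac{740175 i \sqrt{33}}{166369} \approx -0.25065 - 25.558 i$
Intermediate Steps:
$r{\left(h \right)} = \sqrt{h} \left(-5 + 2 h\right)$ ($r{\left(h \right)} = \left(h + \left(h - 5\right)\right) \sqrt{h} = \left(h + \left(-5 + h\right)\right) \sqrt{h} = \left(-5 + 2 h\right) \sqrt{h} = \sqrt{h} \left(-5 + 2 h\right)$)
$Y = - \frac{695}{4 - 71 i \sqrt{33}}$ ($Y = \frac{-608 - 87}{\sqrt{-33} \left(-5 + 2 \left(-33\right)\right) + 4} = - \frac{695}{i \sqrt{33} \left(-5 - 66\right) + 4} = - \frac{695}{i \sqrt{33} \left(-71\right) + 4} = - \frac{695}{- 71 i \sqrt{33} + 4} = - \frac{695}{4 - 71 i \sqrt{33}} \approx -0.01671 - 1.7038 i$)
$Y 15 = \left(- \frac{2780}{166369} - \frac{49345 i \sqrt{33}}{166369}\right) 15 = - \frac{41700}{166369} - \frac{740175 i \sqrt{33}}{166369}$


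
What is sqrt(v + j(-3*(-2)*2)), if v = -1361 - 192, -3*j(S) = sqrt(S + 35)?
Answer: sqrt(-13977 - 3*sqrt(47))/3 ≈ 39.437*I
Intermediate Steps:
j(S) = -sqrt(35 + S)/3 (j(S) = -sqrt(S + 35)/3 = -sqrt(35 + S)/3)
v = -1553
sqrt(v + j(-3*(-2)*2)) = sqrt(-1553 - sqrt(35 - 3*(-2)*2)/3) = sqrt(-1553 - sqrt(35 + 6*2)/3) = sqrt(-1553 - sqrt(35 + 12)/3) = sqrt(-1553 - sqrt(47)/3)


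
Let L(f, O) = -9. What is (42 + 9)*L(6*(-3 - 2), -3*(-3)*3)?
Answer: -459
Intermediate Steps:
(42 + 9)*L(6*(-3 - 2), -3*(-3)*3) = (42 + 9)*(-9) = 51*(-9) = -459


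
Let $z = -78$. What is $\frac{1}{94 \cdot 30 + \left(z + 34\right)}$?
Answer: $\frac{1}{2776} \approx 0.00036023$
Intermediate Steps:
$\frac{1}{94 \cdot 30 + \left(z + 34\right)} = \frac{1}{94 \cdot 30 + \left(-78 + 34\right)} = \frac{1}{2820 - 44} = \frac{1}{2776}$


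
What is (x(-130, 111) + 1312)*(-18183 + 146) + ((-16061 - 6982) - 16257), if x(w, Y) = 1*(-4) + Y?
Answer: -25633803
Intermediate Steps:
x(w, Y) = -4 + Y
(x(-130, 111) + 1312)*(-18183 + 146) + ((-16061 - 6982) - 16257) = ((-4 + 111) + 1312)*(-18183 + 146) + ((-16061 - 6982) - 16257) = (107 + 1312)*(-18037) + (-23043 - 16257) = 1419*(-18037) - 39300 = -25594503 - 39300 = -25633803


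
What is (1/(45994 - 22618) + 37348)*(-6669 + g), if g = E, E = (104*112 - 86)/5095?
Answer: -9884925402885019/39700240 ≈ -2.4899e+8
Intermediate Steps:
E = 11562/5095 (E = (11648 - 86)*(1/5095) = 11562*(1/5095) = 11562/5095 ≈ 2.2693)
g = 11562/5095 ≈ 2.2693
(1/(45994 - 22618) + 37348)*(-6669 + g) = (1/(45994 - 22618) + 37348)*(-6669 + 11562/5095) = (1/23376 + 37348)*(-33966993/5095) = (873046849/23376)*(-33966993/5095) = -9884925402885019/39700240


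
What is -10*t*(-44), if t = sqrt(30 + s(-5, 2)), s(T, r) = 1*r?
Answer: 1760*sqrt(2) ≈ 2489.0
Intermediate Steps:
s(T, r) = r
t = 4*sqrt(2) (t = sqrt(30 + 2) = sqrt(32) = 4*sqrt(2) ≈ 5.6569)
-10*t*(-44) = -40*sqrt(2)*(-44) = 1760*sqrt(2)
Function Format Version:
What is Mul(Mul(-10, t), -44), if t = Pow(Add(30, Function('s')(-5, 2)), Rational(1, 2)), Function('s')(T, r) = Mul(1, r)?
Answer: Mul(1760, Pow(2, Rational(1, 2))) ≈ 2489.0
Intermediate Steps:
Function('s')(T, r) = r
t = Mul(4, Pow(2, Rational(1, 2))) (t = Pow(Add(30, 2), Rational(1, 2)) = Pow(32, Rational(1, 2)) = Mul(4, Pow(2, Rational(1, 2))) ≈ 5.6569)
Mul(Mul(-10, t), -44) = Mul(Mul(-10, Mul(4, Pow(2, Rational(1, 2)))), -44) = Mul(Mul(-40, Pow(2, Rational(1, 2))), -44) = Mul(1760, Pow(2, Rational(1, 2)))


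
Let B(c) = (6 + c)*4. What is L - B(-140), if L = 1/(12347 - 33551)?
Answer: 11365343/21204 ≈ 536.00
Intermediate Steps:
L = -1/21204 (L = 1/(-21204) = -1/21204 ≈ -4.7161e-5)
B(c) = 24 + 4*c
L - B(-140) = -1/21204 - (24 + 4*(-140)) = -1/21204 - (24 - 560) = -1/21204 - 1*(-536) = -1/21204 + 536 = 11365343/21204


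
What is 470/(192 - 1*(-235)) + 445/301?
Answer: 6765/2623 ≈ 2.5791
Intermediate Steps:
470/(192 - 1*(-235)) + 445/301 = 470/(192 + 235) + 445*(1/301) = 470/427 + 445/301 = 6765/2623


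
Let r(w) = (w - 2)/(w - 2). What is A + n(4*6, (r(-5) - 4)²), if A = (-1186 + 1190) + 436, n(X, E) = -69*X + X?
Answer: -1192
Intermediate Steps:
r(w) = 1 (r(w) = (-2 + w)/(-2 + w) = 1)
n(X, E) = -68*X
A = 440 (A = 4 + 436 = 440)
A + n(4*6, (r(-5) - 4)²) = 440 - 272*6 = 440 - 68*24 = 440 - 1632 = -1192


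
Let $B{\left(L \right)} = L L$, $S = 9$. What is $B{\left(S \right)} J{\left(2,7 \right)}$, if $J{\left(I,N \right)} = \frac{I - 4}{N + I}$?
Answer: $-18$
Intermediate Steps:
$B{\left(L \right)} = L^{2}$
$J{\left(I,N \right)} = \frac{-4 + I}{I + N}$
$B{\left(S \right)} J{\left(2,7 \right)} = 9^{2} \frac{-4 + 2}{2 + 7} = 81 \cdot \frac{1}{9} \left(-2\right) = 81 \left(- \frac{2}{9}\right) = -18$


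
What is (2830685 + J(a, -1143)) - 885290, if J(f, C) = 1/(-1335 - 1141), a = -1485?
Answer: 4816798019/2476 ≈ 1.9454e+6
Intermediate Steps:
J(f, C) = -1/2476 (J(f, C) = 1/(-2476) = -1/2476)
(2830685 + J(a, -1143)) - 885290 = (2830685 - 1/2476) - 885290 = 7008776059/2476 - 885290 = 4816798019/2476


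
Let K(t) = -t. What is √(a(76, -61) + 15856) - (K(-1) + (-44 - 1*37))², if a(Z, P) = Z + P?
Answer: -6400 + √15871 ≈ -6274.0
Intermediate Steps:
a(Z, P) = P + Z
√(a(76, -61) + 15856) - (K(-1) + (-44 - 1*37))² = √((-61 + 76) + 15856) - (-1*(-1) + (-44 - 1*37))² = √(15 + 15856) - (1 + (-44 - 37))² = √15871 - (1 - 81)² = √15871 - 1*(-80)² = √15871 - 1*6400 = √15871 - 6400 = -6400 + √15871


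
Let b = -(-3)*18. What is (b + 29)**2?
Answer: 6889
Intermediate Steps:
b = 54 (b = -3*(-18) = 54)
(b + 29)**2 = (54 + 29)**2 = 83**2 = 6889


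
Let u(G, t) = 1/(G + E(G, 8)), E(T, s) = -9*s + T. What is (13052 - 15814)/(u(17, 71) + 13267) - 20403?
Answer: -10286175391/504145 ≈ -20403.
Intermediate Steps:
E(T, s) = T - 9*s
u(G, t) = 1/(-72 + 2*G) (u(G, t) = 1/(G + (G - 9*8)) = 1/(G + (G - 72)) = 1/(G + (-72 + G)) = 1/(-72 + 2*G))
(13052 - 15814)/(u(17, 71) + 13267) - 20403 = (13052 - 15814)/(1/(2*(-36 + 17)) + 13267) - 20403 = -2762/((½)/(-19) + 13267) - 20403 = -2762/((½)*(-1/19) + 13267) - 20403 = -2762/(-1/38 + 13267) - 20403 = -2762/504145/38 - 20403 = -2762*38/504145 - 20403 = -104956/504145 - 20403 = -10286175391/504145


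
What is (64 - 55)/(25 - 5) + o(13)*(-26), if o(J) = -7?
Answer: 3649/20 ≈ 182.45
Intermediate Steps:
(64 - 55)/(25 - 5) + o(13)*(-26) = (64 - 55)/(25 - 5) - 7*(-26) = 9/20 + 182 = 3649/20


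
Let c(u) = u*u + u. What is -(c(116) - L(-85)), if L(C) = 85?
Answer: -13487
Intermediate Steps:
c(u) = u + u² (c(u) = u² + u = u + u²)
-(c(116) - L(-85)) = -(116*(1 + 116) - 1*85) = -(116*117 - 85) = -(13572 - 85) = -1*13487 = -13487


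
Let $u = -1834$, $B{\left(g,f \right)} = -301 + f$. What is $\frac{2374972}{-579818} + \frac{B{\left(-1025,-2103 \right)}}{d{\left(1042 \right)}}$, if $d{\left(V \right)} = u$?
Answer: $- \frac{740454044}{265846553} \approx -2.7853$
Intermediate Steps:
$d{\left(V \right)} = -1834$
$\frac{2374972}{-579818} + \frac{B{\left(-1025,-2103 \right)}}{d{\left(1042 \right)}} = \frac{2374972}{-579818} + \frac{-301 - 2103}{-1834} = 2374972 \left(- \frac{1}{579818}\right) - - \frac{1202}{917} = - \frac{1187486}{289909} + \frac{1202}{917} = - \frac{740454044}{265846553}$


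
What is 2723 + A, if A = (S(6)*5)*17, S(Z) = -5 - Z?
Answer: 1788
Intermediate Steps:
A = -935 (A = ((-5 - 1*6)*5)*17 = ((-5 - 6)*5)*17 = -11*5*17 = -55*17 = -935)
2723 + A = 2723 - 935 = 1788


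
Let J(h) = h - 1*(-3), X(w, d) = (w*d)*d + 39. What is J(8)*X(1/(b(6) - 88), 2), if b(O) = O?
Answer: 17567/41 ≈ 428.46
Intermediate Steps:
X(w, d) = 39 + w*d² (X(w, d) = (d*w)*d + 39 = w*d² + 39 = 39 + w*d²)
J(h) = 3 + h (J(h) = h + 3 = 3 + h)
J(8)*X(1/(b(6) - 88), 2) = (3 + 8)*(39 + 2²/(6 - 88)) = 11*(39 + 4/(-82)) = 11*(39 - 1/82*4) = 11*(39 - 2/41) = 11*(1597/41) = 17567/41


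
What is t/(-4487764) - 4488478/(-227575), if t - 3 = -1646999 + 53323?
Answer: 20505910116167/1021302892300 ≈ 20.078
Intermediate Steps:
t = -1593673 (t = 3 + (-1646999 + 53323) = 3 - 1593676 = -1593673)
t/(-4487764) - 4488478/(-227575) = -1593673/(-4487764) - 4488478/(-227575) = -1593673*(-1/4487764) - 4488478*(-1/227575) = 1593673/4487764 + 4488478/227575 = 20505910116167/1021302892300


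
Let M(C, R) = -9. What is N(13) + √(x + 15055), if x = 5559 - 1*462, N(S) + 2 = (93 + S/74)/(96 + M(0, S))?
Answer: -5981/6438 + 2*√5038 ≈ 141.03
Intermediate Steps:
N(S) = -27/29 + S/6438 (N(S) = -2 + (93 + S/74)/(96 - 9) = -2 + (93 + S*(1/74))/87 = -2 + (93 + S/74)*(1/87) = -2 + (31/29 + S/6438) = -27/29 + S/6438)
x = 5097 (x = 5559 - 462 = 5097)
N(13) + √(x + 15055) = (-27/29 + (1/6438)*13) + √(5097 + 15055) = (-27/29 + 13/6438) + √20152 = -5981/6438 + 2*√5038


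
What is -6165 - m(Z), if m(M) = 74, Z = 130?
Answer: -6239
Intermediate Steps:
-6165 - m(Z) = -6165 - 1*74 = -6165 - 74 = -6239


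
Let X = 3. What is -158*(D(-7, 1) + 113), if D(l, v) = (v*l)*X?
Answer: -14536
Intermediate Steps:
D(l, v) = 3*l*v (D(l, v) = (v*l)*3 = (l*v)*3 = 3*l*v)
-158*(D(-7, 1) + 113) = -158*(3*(-7)*1 + 113) = -158*(-21 + 113) = -158*92 = -14536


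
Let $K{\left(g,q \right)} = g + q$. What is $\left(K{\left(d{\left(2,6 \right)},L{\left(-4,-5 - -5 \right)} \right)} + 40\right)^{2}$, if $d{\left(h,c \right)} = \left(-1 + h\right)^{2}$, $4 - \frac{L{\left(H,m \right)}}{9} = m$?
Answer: $5929$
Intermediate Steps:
$L{\left(H,m \right)} = 36 - 9 m$
$\left(K{\left(d{\left(2,6 \right)},L{\left(-4,-5 - -5 \right)} \right)} + 40\right)^{2} = \left(\left(\left(-1 + 2\right)^{2} + \left(36 - 9 \left(-5 - -5\right)\right)\right) + 40\right)^{2} = \left(\left(1^{2} + \left(36 - 9 \left(-5 + 5\right)\right)\right) + 40\right)^{2} = \left(\left(1 + \left(36 - 0\right)\right) + 40\right)^{2} = \left(\left(1 + \left(36 + 0\right)\right) + 40\right)^{2} = \left(\left(1 + 36\right) + 40\right)^{2} = \left(37 + 40\right)^{2} = 77^{2} = 5929$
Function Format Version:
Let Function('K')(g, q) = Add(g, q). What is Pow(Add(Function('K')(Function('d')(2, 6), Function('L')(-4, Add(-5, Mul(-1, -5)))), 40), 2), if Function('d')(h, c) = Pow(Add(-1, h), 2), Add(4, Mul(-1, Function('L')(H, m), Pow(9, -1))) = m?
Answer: 5929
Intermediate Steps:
Function('L')(H, m) = Add(36, Mul(-9, m))
Pow(Add(Function('K')(Function('d')(2, 6), Function('L')(-4, Add(-5, Mul(-1, -5)))), 40), 2) = Pow(Add(Add(Pow(Add(-1, 2), 2), Add(36, Mul(-9, Add(-5, Mul(-1, -5))))), 40), 2) = Pow(Add(Add(Pow(1, 2), Add(36, Mul(-9, Add(-5, 5)))), 40), 2) = Pow(Add(Add(1, Add(36, Mul(-9, 0))), 40), 2) = Pow(Add(Add(1, Add(36, 0)), 40), 2) = Pow(Add(Add(1, 36), 40), 2) = Pow(Add(37, 40), 2) = Pow(77, 2) = 5929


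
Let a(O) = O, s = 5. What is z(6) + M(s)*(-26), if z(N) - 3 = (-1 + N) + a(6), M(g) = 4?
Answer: -90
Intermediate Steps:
z(N) = 8 + N (z(N) = 3 + ((-1 + N) + 6) = 3 + (5 + N) = 8 + N)
z(6) + M(s)*(-26) = (8 + 6) + 4*(-26) = 14 - 104 = -90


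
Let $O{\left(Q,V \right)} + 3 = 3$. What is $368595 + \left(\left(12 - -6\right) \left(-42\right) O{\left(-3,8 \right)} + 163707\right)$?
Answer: $532302$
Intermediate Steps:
$O{\left(Q,V \right)} = 0$ ($O{\left(Q,V \right)} = -3 + 3 = 0$)
$368595 + \left(\left(12 - -6\right) \left(-42\right) O{\left(-3,8 \right)} + 163707\right) = 368595 + \left(\left(12 - -6\right) \left(-42\right) 0 + 163707\right) = 368595 + \left(\left(12 + 6\right) \left(-42\right) 0 + 163707\right) = 368595 + \left(18 \left(-42\right) 0 + 163707\right) = 368595 + \left(\left(-756\right) 0 + 163707\right) = 368595 + \left(0 + 163707\right) = 368595 + 163707 = 532302$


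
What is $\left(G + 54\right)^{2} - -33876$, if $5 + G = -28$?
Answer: $34317$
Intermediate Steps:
$G = -33$ ($G = -5 - 28 = -33$)
$\left(G + 54\right)^{2} - -33876 = \left(-33 + 54\right)^{2} - -33876 = 21^{2} + 33876 = 441 + 33876 = 34317$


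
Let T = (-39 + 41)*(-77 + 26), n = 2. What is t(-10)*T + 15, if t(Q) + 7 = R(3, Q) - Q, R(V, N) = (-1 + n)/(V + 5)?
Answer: -1215/4 ≈ -303.75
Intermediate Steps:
T = -102 (T = 2*(-51) = -102)
R(V, N) = 1/(5 + V) (R(V, N) = (-1 + 2)/(V + 5) = 1/(5 + V))
t(Q) = -55/8 - Q (t(Q) = -7 + (1/(5 + 3) - Q) = -7 + (1/8 - Q) = -55/8 - Q)
t(-10)*T + 15 = (-55/8 - 1*(-10))*(-102) + 15 = (-55/8 + 10)*(-102) + 15 = (25/8)*(-102) + 15 = -1275/4 + 15 = -1215/4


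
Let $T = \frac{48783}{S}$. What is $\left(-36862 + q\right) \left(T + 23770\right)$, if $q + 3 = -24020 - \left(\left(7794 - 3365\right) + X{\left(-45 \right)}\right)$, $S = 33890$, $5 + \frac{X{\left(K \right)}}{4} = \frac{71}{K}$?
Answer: $- \frac{1183425336346759}{762525} \approx -1.552 \cdot 10^{9}$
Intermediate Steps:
$X{\left(K \right)} = -20 + \frac{284}{K}$ ($X{\left(K \right)} = -20 + 4 \frac{71}{K} = -20 + \frac{284}{K}$)
$q = - \frac{1279156}{45}$ ($q = -3 - \left(28429 - \frac{284}{45}\right) = -3 - \frac{1279021}{45} = - \frac{1279156}{45} \approx -28426.0$)
$T = \frac{48783}{33890} \approx 1.4395$
$\left(-36862 + q\right) \left(T + 23770\right) = \left(-36862 - \frac{1279156}{45}\right) \left(\frac{48783}{33890} + 23770\right) = \left(- \frac{2937946}{45}\right) \frac{805614083}{33890} = - \frac{1183425336346759}{762525}$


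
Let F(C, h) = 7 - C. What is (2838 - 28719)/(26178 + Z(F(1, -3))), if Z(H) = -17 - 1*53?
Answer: -25881/26108 ≈ -0.99131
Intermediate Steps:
Z(H) = -70 (Z(H) = -17 - 53 = -70)
(2838 - 28719)/(26178 + Z(F(1, -3))) = (2838 - 28719)/(26178 - 70) = -25881/26108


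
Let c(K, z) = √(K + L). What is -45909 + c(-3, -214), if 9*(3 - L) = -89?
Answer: -45909 + √89/3 ≈ -45906.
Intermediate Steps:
L = 116/9 (L = 3 - ⅑*(-89) = 3 + 89/9 = 116/9 ≈ 12.889)
c(K, z) = √(116/9 + K) (c(K, z) = √(K + 116/9) = √(116/9 + K))
-45909 + c(-3, -214) = -45909 + √(116 + 9*(-3))/3 = -45909 + √(116 - 27)/3 = -45909 + √89/3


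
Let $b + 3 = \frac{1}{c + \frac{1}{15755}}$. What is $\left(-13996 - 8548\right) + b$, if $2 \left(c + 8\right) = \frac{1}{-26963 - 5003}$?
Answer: $- \frac{181683405298001}{8057941103} \approx -22547.0$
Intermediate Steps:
$c = - \frac{511457}{63932}$ ($c = -8 + \frac{1}{2 \left(-26963 - 5003\right)} = -8 + \frac{1}{2 \left(-31966\right)} = -8 + \frac{1}{2} \left(- \frac{1}{31966}\right) = -8 - \frac{1}{63932} = - \frac{511457}{63932} \approx -8.0$)
$b = - \frac{25181071969}{8057941103}$ ($b = -3 + \frac{1}{- \frac{511457}{63932} + \frac{1}{15755}} = -3 + \frac{1}{- \frac{8057941103}{1007248660}} = -3 - \frac{1007248660}{8057941103} = - \frac{25181071969}{8057941103} \approx -3.125$)
$\left(-13996 - 8548\right) + b = \left(-13996 - 8548\right) - \frac{25181071969}{8057941103} = -22544 - \frac{25181071969}{8057941103} = - \frac{181683405298001}{8057941103}$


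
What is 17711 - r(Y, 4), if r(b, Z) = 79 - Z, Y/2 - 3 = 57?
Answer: 17636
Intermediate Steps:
Y = 120 (Y = 6 + 2*57 = 6 + 114 = 120)
17711 - r(Y, 4) = 17711 - (79 - 1*4) = 17711 - (79 - 4) = 17711 - 1*75 = 17711 - 75 = 17636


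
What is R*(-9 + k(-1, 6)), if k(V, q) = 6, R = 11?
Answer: -33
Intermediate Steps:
R*(-9 + k(-1, 6)) = 11*(-9 + 6) = 11*(-3) = -33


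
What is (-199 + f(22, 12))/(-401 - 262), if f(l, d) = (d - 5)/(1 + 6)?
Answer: 66/221 ≈ 0.29864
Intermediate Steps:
f(l, d) = -5/7 + d/7 (f(l, d) = (-5 + d)/7 = (-5 + d)*(⅐) = -5/7 + d/7)
(-199 + f(22, 12))/(-401 - 262) = (-199 + (-5/7 + (⅐)*12))/(-401 - 262) = (-199 + (-5/7 + 12/7))/(-663) = (-199 + 1)*(-1/663) = -198*(-1/663) = 66/221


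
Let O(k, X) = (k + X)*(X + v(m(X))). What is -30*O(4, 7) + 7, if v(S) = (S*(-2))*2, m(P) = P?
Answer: 6937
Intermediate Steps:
v(S) = -4*S (v(S) = -2*S*2 = -4*S)
O(k, X) = -3*X*(X + k) (O(k, X) = (k + X)*(X - 4*X) = (X + k)*(-3*X) = -3*X*(X + k))
-30*O(4, 7) + 7 = -90*7*(-1*7 - 1*4) + 7 = -90*7*(-7 - 4) + 7 = -90*7*(-11) + 7 = -30*(-231) + 7 = 6930 + 7 = 6937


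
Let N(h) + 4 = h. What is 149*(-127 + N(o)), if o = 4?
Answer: -18923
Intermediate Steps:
N(h) = -4 + h
149*(-127 + N(o)) = 149*(-127 + (-4 + 4)) = 149*(-127 + 0) = 149*(-127) = -18923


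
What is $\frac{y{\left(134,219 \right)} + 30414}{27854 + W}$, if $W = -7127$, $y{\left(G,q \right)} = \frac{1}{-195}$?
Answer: $\frac{847247}{577395} \approx 1.4674$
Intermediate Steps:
$y{\left(G,q \right)} = - \frac{1}{195}$
$\frac{y{\left(134,219 \right)} + 30414}{27854 + W} = \frac{- \frac{1}{195} + 30414}{27854 - 7127} = \frac{5930729}{195 \cdot 20727} = \frac{5930729}{195} \cdot \frac{1}{20727} = \frac{847247}{577395}$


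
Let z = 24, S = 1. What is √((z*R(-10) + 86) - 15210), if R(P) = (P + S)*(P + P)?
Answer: 2*I*√2701 ≈ 103.94*I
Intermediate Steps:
R(P) = 2*P*(1 + P) (R(P) = (P + 1)*(P + P) = (1 + P)*(2*P) = 2*P*(1 + P))
√((z*R(-10) + 86) - 15210) = √((24*(2*(-10)*(1 - 10)) + 86) - 15210) = √((24*(2*(-10)*(-9)) + 86) - 15210) = √((24*180 + 86) - 15210) = √((4320 + 86) - 15210) = √(4406 - 15210) = √(-10804) = 2*I*√2701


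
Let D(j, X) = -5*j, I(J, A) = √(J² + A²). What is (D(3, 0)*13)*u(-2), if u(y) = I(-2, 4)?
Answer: -390*√5 ≈ -872.07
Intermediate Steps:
I(J, A) = √(A² + J²)
u(y) = 2*√5 (u(y) = √(4² + (-2)²) = √(16 + 4) = √20 = 2*√5)
(D(3, 0)*13)*u(-2) = (-5*3*13)*(2*√5) = (-15*13)*(2*√5) = -390*√5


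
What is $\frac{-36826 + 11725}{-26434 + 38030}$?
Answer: $- \frac{25101}{11596} \approx -2.1646$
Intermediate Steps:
$\frac{-36826 + 11725}{-26434 + 38030} = - \frac{25101}{11596}$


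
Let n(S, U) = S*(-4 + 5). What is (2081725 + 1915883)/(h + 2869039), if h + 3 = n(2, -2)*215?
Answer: 1998804/1434733 ≈ 1.3932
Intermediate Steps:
n(S, U) = S (n(S, U) = S*1 = S)
h = 427 (h = -3 + 2*215 = -3 + 430 = 427)
(2081725 + 1915883)/(h + 2869039) = (2081725 + 1915883)/(427 + 2869039) = 3997608/2869466 = 3997608*(1/2869466) = 1998804/1434733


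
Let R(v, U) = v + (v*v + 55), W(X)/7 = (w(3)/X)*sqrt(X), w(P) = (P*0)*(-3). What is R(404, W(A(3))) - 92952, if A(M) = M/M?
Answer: 70723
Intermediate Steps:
w(P) = 0 (w(P) = 0*(-3) = 0)
A(M) = 1
W(X) = 0 (W(X) = 7*((0/X)*sqrt(X)) = 7*(0*sqrt(X)) = 7*0 = 0)
R(v, U) = 55 + v + v**2 (R(v, U) = v + (v**2 + 55) = v + (55 + v**2) = 55 + v + v**2)
R(404, W(A(3))) - 92952 = (55 + 404 + 404**2) - 92952 = (55 + 404 + 163216) - 92952 = 163675 - 92952 = 70723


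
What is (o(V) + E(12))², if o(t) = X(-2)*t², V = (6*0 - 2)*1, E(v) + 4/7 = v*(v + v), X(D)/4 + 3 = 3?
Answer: 4048144/49 ≈ 82615.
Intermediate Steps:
X(D) = 0 (X(D) = -12 + 4*3 = -12 + 12 = 0)
E(v) = -4/7 + 2*v² (E(v) = -4/7 + v*(v + v) = -4/7 + v*(2*v) = -4/7 + 2*v²)
V = -2 (V = (0 - 2)*1 = -2*1 = -2)
o(t) = 0 (o(t) = 0*t² = 0)
(o(V) + E(12))² = (0 + (-4/7 + 2*12²))² = (0 + (-4/7 + 2*144))² = (0 + (-4/7 + 288))² = (0 + 2012/7)² = (2012/7)² = 4048144/49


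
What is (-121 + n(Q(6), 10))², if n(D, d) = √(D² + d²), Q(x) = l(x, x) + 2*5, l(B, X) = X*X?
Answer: 16857 - 484*√554 ≈ 5465.0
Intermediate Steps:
l(B, X) = X²
Q(x) = 10 + x² (Q(x) = x² + 2*5 = x² + 10 = 10 + x²)
(-121 + n(Q(6), 10))² = (-121 + √((10 + 6²)² + 10²))² = (-121 + √((10 + 36)² + 100))² = (-121 + √(46² + 100))² = (-121 + √(2116 + 100))² = (-121 + √2216)² = (-121 + 2*√554)²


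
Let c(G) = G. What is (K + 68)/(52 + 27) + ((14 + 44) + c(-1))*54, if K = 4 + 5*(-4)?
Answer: 243214/79 ≈ 3078.7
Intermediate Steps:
K = -16 (K = 4 - 20 = -16)
(K + 68)/(52 + 27) + ((14 + 44) + c(-1))*54 = (-16 + 68)/(52 + 27) + ((14 + 44) - 1)*54 = 52/79 + (58 - 1)*54 = 52*(1/79) + 57*54 = 52/79 + 3078 = 243214/79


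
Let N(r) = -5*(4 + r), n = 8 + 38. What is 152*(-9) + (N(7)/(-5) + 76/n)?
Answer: -31173/23 ≈ -1355.3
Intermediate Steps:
n = 46
N(r) = -20 - 5*r
152*(-9) + (N(7)/(-5) + 76/n) = 152*(-9) + ((-20 - 5*7)/(-5) + 76/46) = -1368 + ((-20 - 35)*(-⅕) + 76*(1/46)) = -1368 + (-55*(-⅕) + 38/23) = -1368 + (11 + 38/23) = -1368 + 291/23 = -31173/23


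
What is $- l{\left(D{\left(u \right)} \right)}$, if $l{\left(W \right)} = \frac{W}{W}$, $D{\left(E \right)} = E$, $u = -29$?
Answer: $-1$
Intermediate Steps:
$l{\left(W \right)} = 1$
$- l{\left(D{\left(u \right)} \right)} = \left(-1\right) 1 = -1$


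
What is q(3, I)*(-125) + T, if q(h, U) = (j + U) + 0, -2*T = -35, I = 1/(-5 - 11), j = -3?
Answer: 6405/16 ≈ 400.31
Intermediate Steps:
I = -1/16 (I = 1/(-16) = -1/16 ≈ -0.062500)
T = 35/2 (T = -½*(-35) = 35/2 ≈ 17.500)
q(h, U) = -3 + U (q(h, U) = (-3 + U) + 0 = -3 + U)
q(3, I)*(-125) + T = (-3 - 1/16)*(-125) + 35/2 = -49/16*(-125) + 35/2 = 6125/16 + 35/2 = 6405/16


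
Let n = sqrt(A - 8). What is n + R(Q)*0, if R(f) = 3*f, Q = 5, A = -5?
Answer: I*sqrt(13) ≈ 3.6056*I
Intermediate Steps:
n = I*sqrt(13) (n = sqrt(-5 - 8) = sqrt(-13) = I*sqrt(13) ≈ 3.6056*I)
n + R(Q)*0 = I*sqrt(13) + (3*5)*0 = I*sqrt(13) + 15*0 = I*sqrt(13) + 0 = I*sqrt(13)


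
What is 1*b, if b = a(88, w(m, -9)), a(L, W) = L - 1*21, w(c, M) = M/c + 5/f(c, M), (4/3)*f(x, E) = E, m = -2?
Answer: 67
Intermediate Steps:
f(x, E) = 3*E/4
w(c, M) = 20/(3*M) + M/c (w(c, M) = M/c + 5/((3*M/4)) = M/c + 5*(4/(3*M)) = M/c + 20/(3*M) = 20/(3*M) + M/c)
a(L, W) = -21 + L (a(L, W) = L - 21 = -21 + L)
b = 67 (b = -21 + 88 = 67)
1*b = 1*67 = 67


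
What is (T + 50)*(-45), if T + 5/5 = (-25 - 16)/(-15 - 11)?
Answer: -59175/26 ≈ -2276.0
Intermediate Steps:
T = 15/26 (T = -1 + (-25 - 16)/(-15 - 11) = -1 - 41/(-26) = -1 - 41*(-1/26) = -1 + 41/26 = 15/26 ≈ 0.57692)
(T + 50)*(-45) = (15/26 + 50)*(-45) = (1315/26)*(-45) = -59175/26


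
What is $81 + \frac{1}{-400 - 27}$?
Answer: $\frac{34586}{427} \approx 80.998$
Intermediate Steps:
$81 + \frac{1}{-400 - 27} = 81 + \frac{1}{-427} = 81 - \frac{1}{427} = \frac{34586}{427}$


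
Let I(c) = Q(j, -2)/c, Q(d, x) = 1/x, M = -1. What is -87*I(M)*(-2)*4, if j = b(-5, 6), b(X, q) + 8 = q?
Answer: 348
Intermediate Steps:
b(X, q) = -8 + q
j = -2 (j = -8 + 6 = -2)
I(c) = -1/(2*c) (I(c) = 1/((-2)*c) = -1/(2*c))
-87*I(M)*(-2)*4 = -87*-½/(-1)*(-2)*4 = -87*-½*(-1)*(-2)*4 = -87*(½)*(-2)*4 = -(-87)*4 = -87*(-4) = 348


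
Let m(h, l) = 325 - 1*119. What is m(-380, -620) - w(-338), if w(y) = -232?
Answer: 438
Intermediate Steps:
m(h, l) = 206 (m(h, l) = 325 - 119 = 206)
m(-380, -620) - w(-338) = 206 - 1*(-232) = 206 + 232 = 438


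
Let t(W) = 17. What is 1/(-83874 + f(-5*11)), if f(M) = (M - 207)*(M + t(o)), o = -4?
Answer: -1/73918 ≈ -1.3529e-5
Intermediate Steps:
f(M) = (-207 + M)*(17 + M) (f(M) = (M - 207)*(M + 17) = (-207 + M)*(17 + M))
1/(-83874 + f(-5*11)) = 1/(-83874 + (-3519 + (-5*11)² - (-950)*11)) = 1/(-83874 + (-3519 + (-55)² - 190*(-55))) = 1/(-83874 + (-3519 + 3025 + 10450)) = 1/(-83874 + 9956) = 1/(-73918) = -1/73918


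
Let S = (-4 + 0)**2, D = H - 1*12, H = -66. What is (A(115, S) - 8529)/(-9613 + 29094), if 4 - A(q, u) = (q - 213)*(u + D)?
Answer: -14601/19481 ≈ -0.74950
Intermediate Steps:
D = -78 (D = -66 - 1*12 = -66 - 12 = -78)
S = 16 (S = (-4)**2 = 16)
A(q, u) = 4 - (-213 + q)*(-78 + u) (A(q, u) = 4 - (q - 213)*(u - 78) = 4 - (-213 + q)*(-78 + u))
(A(115, S) - 8529)/(-9613 + 29094) = ((-16610 + 78*115 + 213*16 - 1*115*16) - 8529)/(-9613 + 29094) = ((-16610 + 8970 + 3408 - 1840) - 8529)/19481 = (-6072 - 8529)*(1/19481) = -14601*1/19481 = -14601/19481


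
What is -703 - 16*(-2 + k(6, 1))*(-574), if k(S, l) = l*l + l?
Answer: -703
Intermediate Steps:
k(S, l) = l + l² (k(S, l) = l² + l = l + l²)
-703 - 16*(-2 + k(6, 1))*(-574) = -703 - 16*(-2 + 1*(1 + 1))*(-574) = -703 - 16*(-2 + 1*2)*(-574) = -703 - 16*(-2 + 2)*(-574) = -703 - 16*0*(-574) = -703 + 0*(-574) = -703 + 0 = -703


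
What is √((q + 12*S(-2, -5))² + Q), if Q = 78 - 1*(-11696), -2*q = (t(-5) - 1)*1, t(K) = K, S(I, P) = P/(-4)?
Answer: √12098 ≈ 109.99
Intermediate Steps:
S(I, P) = -P/4 (S(I, P) = P*(-¼) = -P/4)
q = 3 (q = -(-5 - 1)/2 = -(-3) = -½*(-6) = 3)
Q = 11774 (Q = 78 + 11696 = 11774)
√((q + 12*S(-2, -5))² + Q) = √((3 + 12*(-¼*(-5)))² + 11774) = √((3 + 12*(5/4))² + 11774) = √((3 + 15)² + 11774) = √(18² + 11774) = √(324 + 11774) = √12098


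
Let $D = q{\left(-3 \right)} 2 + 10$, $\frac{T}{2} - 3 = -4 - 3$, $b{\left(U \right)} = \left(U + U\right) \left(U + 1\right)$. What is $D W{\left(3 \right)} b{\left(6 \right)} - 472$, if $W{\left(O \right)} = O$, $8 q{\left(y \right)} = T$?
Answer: $1544$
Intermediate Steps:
$b{\left(U \right)} = 2 U \left(1 + U\right)$
$T = -8$ ($T = 6 + 2 \left(-4 - 3\right) = 6 + 2 \left(-7\right) = 6 - 14 = -8$)
$q{\left(y \right)} = -1$ ($q{\left(y \right)} = \frac{1}{8} \left(-8\right) = -1$)
$D = 8$ ($D = \left(-1\right) 2 + 10 = -2 + 10 = 8$)
$D W{\left(3 \right)} b{\left(6 \right)} - 472 = 8 \cdot 3 \cdot 2 \cdot 6 \left(1 + 6\right) - 472 = 8 \cdot 3 \cdot 2 \cdot 6 \cdot 7 - 472 = 8 \cdot 3 \cdot 84 - 472 = 8 \cdot 252 - 472 = 2016 - 472 = 1544$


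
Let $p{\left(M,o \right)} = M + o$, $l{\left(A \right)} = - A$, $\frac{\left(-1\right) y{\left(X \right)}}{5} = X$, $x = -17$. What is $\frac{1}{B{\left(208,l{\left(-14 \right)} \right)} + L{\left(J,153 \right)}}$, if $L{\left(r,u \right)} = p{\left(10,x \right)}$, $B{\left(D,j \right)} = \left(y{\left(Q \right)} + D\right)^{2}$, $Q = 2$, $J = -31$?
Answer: $\frac{1}{39197} \approx 2.5512 \cdot 10^{-5}$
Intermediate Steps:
$y{\left(X \right)} = - 5 X$
$B{\left(D,j \right)} = \left(-10 + D\right)^{2}$ ($B{\left(D,j \right)} = \left(\left(-5\right) 2 + D\right)^{2} = \left(-10 + D\right)^{2}$)
$L{\left(r,u \right)} = -7$ ($L{\left(r,u \right)} = 10 - 17 = -7$)
$\frac{1}{B{\left(208,l{\left(-14 \right)} \right)} + L{\left(J,153 \right)}} = \frac{1}{\left(-10 + 208\right)^{2} - 7} = \frac{1}{198^{2} - 7} = \frac{1}{39204 - 7} = \frac{1}{39197}$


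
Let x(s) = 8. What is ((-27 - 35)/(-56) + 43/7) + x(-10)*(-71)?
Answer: -2243/4 ≈ -560.75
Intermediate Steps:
((-27 - 35)/(-56) + 43/7) + x(-10)*(-71) = ((-27 - 35)/(-56) + 43/7) + 8*(-71) = (-62*(-1/56) + 43*(1/7)) - 568 = (31/28 + 43/7) - 568 = 29/4 - 568 = -2243/4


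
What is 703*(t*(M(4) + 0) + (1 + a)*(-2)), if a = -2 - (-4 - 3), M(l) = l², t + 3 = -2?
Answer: -64676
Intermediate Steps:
t = -5 (t = -3 - 2 = -5)
a = 5 (a = -2 - 1*(-7) = -2 + 7 = 5)
703*(t*(M(4) + 0) + (1 + a)*(-2)) = 703*(-5*(4² + 0) + (1 + 5)*(-2)) = 703*(-5*(16 + 0) + 6*(-2)) = 703*(-5*16 - 12) = 703*(-80 - 12) = 703*(-92) = -64676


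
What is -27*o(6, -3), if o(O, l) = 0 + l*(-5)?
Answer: -405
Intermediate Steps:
o(O, l) = -5*l (o(O, l) = 0 - 5*l = -5*l)
-27*o(6, -3) = -(-135)*(-3) = -27*15 = -405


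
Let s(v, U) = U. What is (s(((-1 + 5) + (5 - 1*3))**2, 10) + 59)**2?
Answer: 4761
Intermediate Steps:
(s(((-1 + 5) + (5 - 1*3))**2, 10) + 59)**2 = (10 + 59)**2 = 69**2 = 4761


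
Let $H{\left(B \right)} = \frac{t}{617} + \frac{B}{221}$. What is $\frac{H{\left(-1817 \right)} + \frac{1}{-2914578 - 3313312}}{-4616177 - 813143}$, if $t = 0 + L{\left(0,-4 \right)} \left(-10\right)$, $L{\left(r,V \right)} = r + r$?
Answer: $\frac{11316076351}{7472718909390800} \approx 1.5143 \cdot 10^{-6}$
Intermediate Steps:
$L{\left(r,V \right)} = 2 r$
$t = 0$ ($t = 0 + 2 \cdot 0 \left(-10\right) = 0 + 0 \left(-10\right) = 0 + 0 = 0$)
$H{\left(B \right)} = \frac{B}{221}$ ($H{\left(B \right)} = \frac{0}{617} + \frac{B}{221} = 0 \cdot \frac{1}{617} + B \frac{1}{221} = 0 + \frac{B}{221} = \frac{B}{221}$)
$\frac{H{\left(-1817 \right)} + \frac{1}{-2914578 - 3313312}}{-4616177 - 813143} = \frac{\frac{1}{221} \left(-1817\right) + \frac{1}{-2914578 - 3313312}}{-4616177 - 813143} = \frac{- \frac{1817}{221} + \frac{1}{-6227890}}{-5429320} = \left(- \frac{1817}{221} - \frac{1}{6227890}\right) \left(- \frac{1}{5429320}\right) = \left(- \frac{11316076351}{1376363690}\right) \left(- \frac{1}{5429320}\right) = \frac{11316076351}{7472718909390800}$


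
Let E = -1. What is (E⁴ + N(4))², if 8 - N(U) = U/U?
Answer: 64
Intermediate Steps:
N(U) = 7 (N(U) = 8 - U/U = 8 - 1*1 = 8 - 1 = 7)
(E⁴ + N(4))² = ((-1)⁴ + 7)² = (1 + 7)² = 8² = 64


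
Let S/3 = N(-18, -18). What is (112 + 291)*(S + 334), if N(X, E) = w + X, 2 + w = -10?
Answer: 98332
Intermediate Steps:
w = -12 (w = -2 - 10 = -12)
N(X, E) = -12 + X
S = -90 (S = 3*(-12 - 18) = 3*(-30) = -90)
(112 + 291)*(S + 334) = (112 + 291)*(-90 + 334) = 403*244 = 98332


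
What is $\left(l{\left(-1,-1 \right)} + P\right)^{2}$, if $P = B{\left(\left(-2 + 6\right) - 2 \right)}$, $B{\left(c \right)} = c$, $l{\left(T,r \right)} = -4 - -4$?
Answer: $4$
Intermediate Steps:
$l{\left(T,r \right)} = 0$ ($l{\left(T,r \right)} = -4 + 4 = 0$)
$P = 2$ ($P = \left(-2 + 6\right) - 2 = 4 - 2 = 2$)
$\left(l{\left(-1,-1 \right)} + P\right)^{2} = \left(0 + 2\right)^{2} = 2^{2} = 4$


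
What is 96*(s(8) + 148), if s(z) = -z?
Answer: 13440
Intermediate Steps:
96*(s(8) + 148) = 96*(-1*8 + 148) = 96*(-8 + 148) = 96*140 = 13440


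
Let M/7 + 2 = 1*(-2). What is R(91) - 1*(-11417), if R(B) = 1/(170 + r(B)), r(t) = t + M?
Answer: 2660162/233 ≈ 11417.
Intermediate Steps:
M = -28 (M = -14 + 7*(1*(-2)) = -14 + 7*(-2) = -14 - 14 = -28)
r(t) = -28 + t (r(t) = t - 28 = -28 + t)
R(B) = 1/(142 + B) (R(B) = 1/(170 + (-28 + B)) = 1/(142 + B))
R(91) - 1*(-11417) = 1/(142 + 91) - 1*(-11417) = 1/233 + 11417 = 2660162/233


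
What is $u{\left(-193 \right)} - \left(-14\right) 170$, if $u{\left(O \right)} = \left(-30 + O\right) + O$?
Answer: $1964$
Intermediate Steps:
$u{\left(O \right)} = -30 + 2 O$
$u{\left(-193 \right)} - \left(-14\right) 170 = \left(-30 + 2 \left(-193\right)\right) - \left(-14\right) 170 = \left(-30 - 386\right) - -2380 = -416 + 2380 = 1964$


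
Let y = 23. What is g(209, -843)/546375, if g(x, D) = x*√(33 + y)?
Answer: 418*√14/546375 ≈ 0.0028625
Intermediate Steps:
g(x, D) = 2*x*√14 (g(x, D) = x*√(33 + 23) = x*√56 = x*(2*√14) = 2*x*√14)
g(209, -843)/546375 = (2*209*√14)/546375 = (418*√14)*(1/546375) = 418*√14/546375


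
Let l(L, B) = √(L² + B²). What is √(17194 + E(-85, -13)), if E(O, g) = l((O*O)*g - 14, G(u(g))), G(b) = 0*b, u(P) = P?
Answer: √111133 ≈ 333.37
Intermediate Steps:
G(b) = 0
l(L, B) = √(B² + L²)
E(O, g) = √((-14 + g*O²)²) (E(O, g) = √(0² + ((O*O)*g - 14)²) = √(0 + (O²*g - 14)²) = √(0 + (g*O² - 14)²) = √(0 + (-14 + g*O²)²) = √((-14 + g*O²)²))
√(17194 + E(-85, -13)) = √(17194 + √((-14 - 13*(-85)²)²)) = √(17194 + √((-14 - 13*7225)²)) = √(17194 + √((-14 - 93925)²)) = √(17194 + √((-93939)²)) = √(17194 + √8824535721) = √(17194 + 93939) = √111133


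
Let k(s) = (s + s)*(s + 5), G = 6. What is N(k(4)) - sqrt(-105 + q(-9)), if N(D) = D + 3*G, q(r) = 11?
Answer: 90 - I*sqrt(94) ≈ 90.0 - 9.6954*I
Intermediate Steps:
k(s) = 2*s*(5 + s) (k(s) = (2*s)*(5 + s) = 2*s*(5 + s))
N(D) = 18 + D (N(D) = D + 3*6 = D + 18 = 18 + D)
N(k(4)) - sqrt(-105 + q(-9)) = (18 + 2*4*(5 + 4)) - sqrt(-105 + 11) = (18 + 2*4*9) - sqrt(-94) = (18 + 72) - I*sqrt(94) = 90 - I*sqrt(94)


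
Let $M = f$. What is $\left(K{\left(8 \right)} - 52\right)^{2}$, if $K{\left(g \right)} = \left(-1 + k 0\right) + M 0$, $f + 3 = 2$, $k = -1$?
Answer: $2809$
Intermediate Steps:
$f = -1$ ($f = -3 + 2 = -1$)
$M = -1$
$K{\left(g \right)} = -1$ ($K{\left(g \right)} = \left(-1 - 0\right) - 0 = \left(-1 + 0\right) + 0 = -1 + 0 = -1$)
$\left(K{\left(8 \right)} - 52\right)^{2} = \left(-1 - 52\right)^{2} = \left(-53\right)^{2} = 2809$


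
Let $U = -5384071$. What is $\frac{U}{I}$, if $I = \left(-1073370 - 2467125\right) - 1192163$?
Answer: $\frac{769153}{676094} \approx 1.1376$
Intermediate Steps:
$I = -4732658$ ($I = -3540495 - 1192163 = -4732658$)
$\frac{U}{I} = - \frac{5384071}{-4732658} = \left(-5384071\right) \left(- \frac{1}{4732658}\right) = \frac{769153}{676094}$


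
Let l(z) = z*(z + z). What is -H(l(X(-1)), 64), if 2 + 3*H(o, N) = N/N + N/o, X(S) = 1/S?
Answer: -31/3 ≈ -10.333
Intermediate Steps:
X(S) = 1/S
l(z) = 2*z**2 (l(z) = z*(2*z) = 2*z**2)
H(o, N) = -1/3 + N/(3*o) (H(o, N) = -2/3 + (N/N + N/o)/3 = -2/3 + (1 + N/o)/3 = -2/3 + (1/3 + N/(3*o)) = -1/3 + N/(3*o))
-H(l(X(-1)), 64) = -(64 - 2*(1/(-1))**2)/(3*(2*(1/(-1))**2)) = -(64 - 2*(-1)**2)/(3*(2*(-1)**2)) = -(64 - 2)/(3*(2*1)) = -(64 - 1*2)/(3*2) = -(64 - 2)/(3*2) = -62/(3*2) = -1*31/3 = -31/3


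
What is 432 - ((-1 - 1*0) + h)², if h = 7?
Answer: 396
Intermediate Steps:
432 - ((-1 - 1*0) + h)² = 432 - ((-1 - 1*0) + 7)² = 432 - ((-1 + 0) + 7)² = 432 - (-1 + 7)² = 432 - 1*6² = 432 - 1*36 = 432 - 36 = 396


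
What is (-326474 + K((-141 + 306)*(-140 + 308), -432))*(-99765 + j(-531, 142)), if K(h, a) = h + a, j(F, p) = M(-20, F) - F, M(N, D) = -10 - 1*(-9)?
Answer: 29689722710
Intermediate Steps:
M(N, D) = -1 (M(N, D) = -10 + 9 = -1)
j(F, p) = -1 - F
K(h, a) = a + h
(-326474 + K((-141 + 306)*(-140 + 308), -432))*(-99765 + j(-531, 142)) = (-326474 + (-432 + (-141 + 306)*(-140 + 308)))*(-99765 + (-1 - 1*(-531))) = (-326474 + (-432 + 165*168))*(-99765 + (-1 + 531)) = (-326474 + (-432 + 27720))*(-99765 + 530) = (-326474 + 27288)*(-99235) = -299186*(-99235) = 29689722710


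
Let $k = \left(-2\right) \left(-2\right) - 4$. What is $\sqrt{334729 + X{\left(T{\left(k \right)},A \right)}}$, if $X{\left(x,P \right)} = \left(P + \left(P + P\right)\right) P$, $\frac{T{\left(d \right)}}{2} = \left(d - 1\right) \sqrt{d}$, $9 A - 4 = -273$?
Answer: $\frac{2 \sqrt{6832533}}{9} \approx 580.87$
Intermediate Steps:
$A = - \frac{269}{9}$ ($A = \frac{4}{9} + \frac{1}{9} \left(-273\right) = \frac{4}{9} - \frac{91}{3} = - \frac{269}{9} \approx -29.889$)
$k = 0$ ($k = 4 - 4 = 0$)
$T{\left(d \right)} = 2 \sqrt{d} \left(-1 + d\right)$ ($T{\left(d \right)} = 2 \left(d - 1\right) \sqrt{d} = 2 \left(-1 + d\right) \sqrt{d} = 2 \sqrt{d} \left(-1 + d\right)$)
$X{\left(x,P \right)} = 3 P^{2}$ ($X{\left(x,P \right)} = \left(P + 2 P\right) P = 3 P P = 3 P^{2}$)
$\sqrt{334729 + X{\left(T{\left(k \right)},A \right)}} = \sqrt{334729 + 3 \left(- \frac{269}{9}\right)^{2}} = \sqrt{334729 + 3 \cdot \frac{72361}{81}} = \sqrt{334729 + \frac{72361}{27}} = \sqrt{\frac{9110044}{27}} = \frac{2 \sqrt{6832533}}{9}$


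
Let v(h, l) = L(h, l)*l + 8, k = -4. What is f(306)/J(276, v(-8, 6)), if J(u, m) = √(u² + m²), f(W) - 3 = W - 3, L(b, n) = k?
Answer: 9*√4777/562 ≈ 1.1068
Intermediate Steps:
L(b, n) = -4
v(h, l) = 8 - 4*l (v(h, l) = -4*l + 8 = 8 - 4*l)
f(W) = W (f(W) = 3 + (W - 3) = 3 + (-3 + W) = W)
J(u, m) = √(m² + u²)
f(306)/J(276, v(-8, 6)) = 306/(√((8 - 4*6)² + 276²)) = 306/(√((8 - 24)² + 76176)) = 306/(√((-16)² + 76176)) = 306/(√(256 + 76176)) = 306/(√76432) = 306/((4*√4777)) = 306*(√4777/19108) = 9*√4777/562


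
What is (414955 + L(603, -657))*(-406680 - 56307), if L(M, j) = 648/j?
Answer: -14024636917641/73 ≈ -1.9212e+11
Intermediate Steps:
(414955 + L(603, -657))*(-406680 - 56307) = (414955 + 648/(-657))*(-406680 - 56307) = (414955 + 648*(-1/657))*(-462987) = (414955 - 72/73)*(-462987) = (30291643/73)*(-462987) = -14024636917641/73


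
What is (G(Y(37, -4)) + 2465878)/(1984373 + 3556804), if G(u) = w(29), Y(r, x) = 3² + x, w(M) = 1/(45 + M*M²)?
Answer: 20083754351/45131039606 ≈ 0.44501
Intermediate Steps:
w(M) = 1/(45 + M³)
Y(r, x) = 9 + x
G(u) = 1/24434 (G(u) = 1/(45 + 29³) = 1/(45 + 24389) = 1/24434)
(G(Y(37, -4)) + 2465878)/(1984373 + 3556804) = (1/24434 + 2465878)/(1984373 + 3556804) = (60251263053/24434)/5541177 = (60251263053/24434)*(1/5541177) = 20083754351/45131039606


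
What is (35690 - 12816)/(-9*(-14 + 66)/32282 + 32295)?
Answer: 369209234/521273361 ≈ 0.70828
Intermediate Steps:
(35690 - 12816)/(-9*(-14 + 66)/32282 + 32295) = 22874/(-9*52*(1/32282) + 32295) = 22874/(-468*1/32282 + 32295) = 22874/(-234/16141 + 32295) = 22874/(521273361/16141) = 22874*(16141/521273361) = 369209234/521273361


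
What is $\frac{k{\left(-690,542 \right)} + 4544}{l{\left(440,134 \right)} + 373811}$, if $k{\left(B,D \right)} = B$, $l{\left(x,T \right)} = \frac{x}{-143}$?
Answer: $\frac{50102}{4859503} \approx 0.01031$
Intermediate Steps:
$l{\left(x,T \right)} = - \frac{x}{143}$ ($l{\left(x,T \right)} = x \left(- \frac{1}{143}\right) = - \frac{x}{143}$)
$\frac{k{\left(-690,542 \right)} + 4544}{l{\left(440,134 \right)} + 373811} = \frac{-690 + 4544}{\left(- \frac{1}{143}\right) 440 + 373811} = \frac{3854}{- \frac{40}{13} + 373811} = \frac{3854}{\frac{4859503}{13}} = 3854 \cdot \frac{13}{4859503} = \frac{50102}{4859503}$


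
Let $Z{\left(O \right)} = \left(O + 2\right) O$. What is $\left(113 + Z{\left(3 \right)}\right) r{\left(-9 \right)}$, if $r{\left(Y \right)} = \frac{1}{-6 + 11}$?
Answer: $\frac{128}{5} \approx 25.6$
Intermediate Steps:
$r{\left(Y \right)} = \frac{1}{5}$
$Z{\left(O \right)} = O \left(2 + O\right)$ ($Z{\left(O \right)} = \left(2 + O\right) O = O \left(2 + O\right)$)
$\left(113 + Z{\left(3 \right)}\right) r{\left(-9 \right)} = \left(113 + 3 \left(2 + 3\right)\right) \frac{1}{5} = \left(113 + 3 \cdot 5\right) \frac{1}{5} = \left(113 + 15\right) \frac{1}{5} = 128 \cdot \frac{1}{5} = \frac{128}{5}$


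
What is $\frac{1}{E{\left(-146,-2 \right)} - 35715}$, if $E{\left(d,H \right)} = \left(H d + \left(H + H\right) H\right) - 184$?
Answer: $- \frac{1}{35599} \approx -2.8091 \cdot 10^{-5}$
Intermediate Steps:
$E{\left(d,H \right)} = -184 + 2 H^{2} + H d$ ($E{\left(d,H \right)} = \left(H d + 2 H H\right) - 184 = \left(H d + 2 H^{2}\right) - 184 = \left(2 H^{2} + H d\right) - 184 = -184 + 2 H^{2} + H d$)
$\frac{1}{E{\left(-146,-2 \right)} - 35715} = \frac{1}{\left(-184 + 2 \left(-2\right)^{2} - -292\right) - 35715} = \frac{1}{\left(-184 + 2 \cdot 4 + 292\right) - 35715} = \frac{1}{\left(-184 + 8 + 292\right) - 35715} = \frac{1}{116 - 35715} = \frac{1}{-35599} = - \frac{1}{35599}$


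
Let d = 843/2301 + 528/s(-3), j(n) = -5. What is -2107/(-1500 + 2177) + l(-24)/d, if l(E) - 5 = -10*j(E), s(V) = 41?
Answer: 293369866/281968469 ≈ 1.0404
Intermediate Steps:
l(E) = 55 (l(E) = 5 - 10*(-5) = 5 + 50 = 55)
d = 416497/31447 (d = 843/2301 + 528/41 = 843*(1/2301) + 528*(1/41) = 281/767 + 528/41 = 416497/31447 ≈ 13.244)
-2107/(-1500 + 2177) + l(-24)/d = -2107/(-1500 + 2177) + 55/(416497/31447) = -2107/677 + 55*(31447/416497) = -2107*1/677 + 1729585/416497 = -2107/677 + 1729585/416497 = 293369866/281968469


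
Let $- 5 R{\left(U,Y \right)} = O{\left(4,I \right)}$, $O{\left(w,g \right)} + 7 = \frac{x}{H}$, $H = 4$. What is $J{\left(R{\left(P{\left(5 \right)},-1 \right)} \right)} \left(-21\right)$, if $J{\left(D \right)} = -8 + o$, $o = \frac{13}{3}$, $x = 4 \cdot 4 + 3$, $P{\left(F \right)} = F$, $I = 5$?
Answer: $77$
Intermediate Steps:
$x = 19$ ($x = 16 + 3 = 19$)
$o = \frac{13}{3}$ ($o = 13 \cdot \frac{1}{3} = \frac{13}{3} \approx 4.3333$)
$O{\left(w,g \right)} = - \frac{9}{4}$ ($O{\left(w,g \right)} = -7 + \frac{19}{4} = - \frac{9}{4}$)
$R{\left(U,Y \right)} = \frac{9}{20}$ ($R{\left(U,Y \right)} = \left(- \frac{1}{5}\right) \left(- \frac{9}{4}\right) = \frac{9}{20}$)
$J{\left(D \right)} = - \frac{11}{3}$ ($J{\left(D \right)} = -8 + \frac{13}{3} = - \frac{11}{3}$)
$J{\left(R{\left(P{\left(5 \right)},-1 \right)} \right)} \left(-21\right) = \left(- \frac{11}{3}\right) \left(-21\right) = 77$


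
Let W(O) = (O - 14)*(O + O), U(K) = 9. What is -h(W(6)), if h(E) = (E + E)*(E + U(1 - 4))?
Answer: -16704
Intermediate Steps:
W(O) = 2*O*(-14 + O) (W(O) = (-14 + O)*(2*O) = 2*O*(-14 + O))
h(E) = 2*E*(9 + E) (h(E) = (E + E)*(E + 9) = (2*E)*(9 + E) = 2*E*(9 + E))
-h(W(6)) = -2*2*6*(-14 + 6)*(9 + 2*6*(-14 + 6)) = -2*2*6*(-8)*(9 + 2*6*(-8)) = -2*(-96)*(9 - 96) = -2*(-96)*(-87) = -1*16704 = -16704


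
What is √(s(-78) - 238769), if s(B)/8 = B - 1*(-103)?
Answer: I*√238569 ≈ 488.44*I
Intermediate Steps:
s(B) = 824 + 8*B (s(B) = 8*(B - 1*(-103)) = 8*(B + 103) = 8*(103 + B) = 824 + 8*B)
√(s(-78) - 238769) = √((824 + 8*(-78)) - 238769) = √((824 - 624) - 238769) = √(200 - 238769) = √(-238569) = I*√238569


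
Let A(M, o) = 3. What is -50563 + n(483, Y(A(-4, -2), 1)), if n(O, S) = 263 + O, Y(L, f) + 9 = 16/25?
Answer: -49817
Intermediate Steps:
Y(L, f) = -209/25 (Y(L, f) = -9 + 16/25 = -209/25)
-50563 + n(483, Y(A(-4, -2), 1)) = -50563 + (263 + 483) = -50563 + 746 = -49817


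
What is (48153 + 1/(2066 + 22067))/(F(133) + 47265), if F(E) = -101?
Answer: 581038175/569104406 ≈ 1.0210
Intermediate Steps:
(48153 + 1/(2066 + 22067))/(F(133) + 47265) = (48153 + 1/(2066 + 22067))/(-101 + 47265) = (48153 + 1/24133)/47164 = (48153 + 1/24133)*(1/47164) = (1162076350/24133)*(1/47164) = 581038175/569104406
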